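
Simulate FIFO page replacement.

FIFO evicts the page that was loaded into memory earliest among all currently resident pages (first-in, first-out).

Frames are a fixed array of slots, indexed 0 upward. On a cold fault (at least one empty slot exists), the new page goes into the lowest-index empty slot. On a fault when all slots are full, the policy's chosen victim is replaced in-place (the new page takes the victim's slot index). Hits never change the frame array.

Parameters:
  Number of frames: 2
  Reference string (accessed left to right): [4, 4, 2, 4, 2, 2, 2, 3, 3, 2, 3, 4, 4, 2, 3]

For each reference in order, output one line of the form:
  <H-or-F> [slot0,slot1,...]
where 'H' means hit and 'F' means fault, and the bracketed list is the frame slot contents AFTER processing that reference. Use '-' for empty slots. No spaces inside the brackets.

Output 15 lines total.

F [4,-]
H [4,-]
F [4,2]
H [4,2]
H [4,2]
H [4,2]
H [4,2]
F [3,2]
H [3,2]
H [3,2]
H [3,2]
F [3,4]
H [3,4]
F [2,4]
F [2,3]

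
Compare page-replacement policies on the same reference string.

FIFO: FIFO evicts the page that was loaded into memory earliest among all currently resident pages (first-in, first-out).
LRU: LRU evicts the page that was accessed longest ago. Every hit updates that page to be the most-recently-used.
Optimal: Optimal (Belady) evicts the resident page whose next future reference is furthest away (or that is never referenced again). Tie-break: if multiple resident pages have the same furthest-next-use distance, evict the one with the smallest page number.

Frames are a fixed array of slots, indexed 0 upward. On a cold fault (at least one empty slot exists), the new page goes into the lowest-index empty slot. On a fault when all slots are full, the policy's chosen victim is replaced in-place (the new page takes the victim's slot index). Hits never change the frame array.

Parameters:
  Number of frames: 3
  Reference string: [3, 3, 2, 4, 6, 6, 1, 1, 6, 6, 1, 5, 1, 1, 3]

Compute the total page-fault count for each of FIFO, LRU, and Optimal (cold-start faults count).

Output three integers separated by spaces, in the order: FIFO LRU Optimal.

--- FIFO ---
  step 0: ref 3 -> FAULT, frames=[3,-,-] (faults so far: 1)
  step 1: ref 3 -> HIT, frames=[3,-,-] (faults so far: 1)
  step 2: ref 2 -> FAULT, frames=[3,2,-] (faults so far: 2)
  step 3: ref 4 -> FAULT, frames=[3,2,4] (faults so far: 3)
  step 4: ref 6 -> FAULT, evict 3, frames=[6,2,4] (faults so far: 4)
  step 5: ref 6 -> HIT, frames=[6,2,4] (faults so far: 4)
  step 6: ref 1 -> FAULT, evict 2, frames=[6,1,4] (faults so far: 5)
  step 7: ref 1 -> HIT, frames=[6,1,4] (faults so far: 5)
  step 8: ref 6 -> HIT, frames=[6,1,4] (faults so far: 5)
  step 9: ref 6 -> HIT, frames=[6,1,4] (faults so far: 5)
  step 10: ref 1 -> HIT, frames=[6,1,4] (faults so far: 5)
  step 11: ref 5 -> FAULT, evict 4, frames=[6,1,5] (faults so far: 6)
  step 12: ref 1 -> HIT, frames=[6,1,5] (faults so far: 6)
  step 13: ref 1 -> HIT, frames=[6,1,5] (faults so far: 6)
  step 14: ref 3 -> FAULT, evict 6, frames=[3,1,5] (faults so far: 7)
  FIFO total faults: 7
--- LRU ---
  step 0: ref 3 -> FAULT, frames=[3,-,-] (faults so far: 1)
  step 1: ref 3 -> HIT, frames=[3,-,-] (faults so far: 1)
  step 2: ref 2 -> FAULT, frames=[3,2,-] (faults so far: 2)
  step 3: ref 4 -> FAULT, frames=[3,2,4] (faults so far: 3)
  step 4: ref 6 -> FAULT, evict 3, frames=[6,2,4] (faults so far: 4)
  step 5: ref 6 -> HIT, frames=[6,2,4] (faults so far: 4)
  step 6: ref 1 -> FAULT, evict 2, frames=[6,1,4] (faults so far: 5)
  step 7: ref 1 -> HIT, frames=[6,1,4] (faults so far: 5)
  step 8: ref 6 -> HIT, frames=[6,1,4] (faults so far: 5)
  step 9: ref 6 -> HIT, frames=[6,1,4] (faults so far: 5)
  step 10: ref 1 -> HIT, frames=[6,1,4] (faults so far: 5)
  step 11: ref 5 -> FAULT, evict 4, frames=[6,1,5] (faults so far: 6)
  step 12: ref 1 -> HIT, frames=[6,1,5] (faults so far: 6)
  step 13: ref 1 -> HIT, frames=[6,1,5] (faults so far: 6)
  step 14: ref 3 -> FAULT, evict 6, frames=[3,1,5] (faults so far: 7)
  LRU total faults: 7
--- Optimal ---
  step 0: ref 3 -> FAULT, frames=[3,-,-] (faults so far: 1)
  step 1: ref 3 -> HIT, frames=[3,-,-] (faults so far: 1)
  step 2: ref 2 -> FAULT, frames=[3,2,-] (faults so far: 2)
  step 3: ref 4 -> FAULT, frames=[3,2,4] (faults so far: 3)
  step 4: ref 6 -> FAULT, evict 2, frames=[3,6,4] (faults so far: 4)
  step 5: ref 6 -> HIT, frames=[3,6,4] (faults so far: 4)
  step 6: ref 1 -> FAULT, evict 4, frames=[3,6,1] (faults so far: 5)
  step 7: ref 1 -> HIT, frames=[3,6,1] (faults so far: 5)
  step 8: ref 6 -> HIT, frames=[3,6,1] (faults so far: 5)
  step 9: ref 6 -> HIT, frames=[3,6,1] (faults so far: 5)
  step 10: ref 1 -> HIT, frames=[3,6,1] (faults so far: 5)
  step 11: ref 5 -> FAULT, evict 6, frames=[3,5,1] (faults so far: 6)
  step 12: ref 1 -> HIT, frames=[3,5,1] (faults so far: 6)
  step 13: ref 1 -> HIT, frames=[3,5,1] (faults so far: 6)
  step 14: ref 3 -> HIT, frames=[3,5,1] (faults so far: 6)
  Optimal total faults: 6

Answer: 7 7 6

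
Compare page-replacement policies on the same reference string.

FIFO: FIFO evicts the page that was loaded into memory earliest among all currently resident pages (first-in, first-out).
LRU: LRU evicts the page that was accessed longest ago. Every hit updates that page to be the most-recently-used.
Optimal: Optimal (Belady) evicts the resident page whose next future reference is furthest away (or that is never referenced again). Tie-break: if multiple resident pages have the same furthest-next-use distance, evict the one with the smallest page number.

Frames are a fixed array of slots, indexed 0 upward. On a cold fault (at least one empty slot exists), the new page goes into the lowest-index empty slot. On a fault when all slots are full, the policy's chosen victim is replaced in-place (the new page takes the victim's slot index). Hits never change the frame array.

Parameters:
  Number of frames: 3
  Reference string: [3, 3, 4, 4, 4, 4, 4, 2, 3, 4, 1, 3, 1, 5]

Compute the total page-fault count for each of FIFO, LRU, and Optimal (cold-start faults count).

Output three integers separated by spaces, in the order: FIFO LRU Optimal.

Answer: 6 5 5

Derivation:
--- FIFO ---
  step 0: ref 3 -> FAULT, frames=[3,-,-] (faults so far: 1)
  step 1: ref 3 -> HIT, frames=[3,-,-] (faults so far: 1)
  step 2: ref 4 -> FAULT, frames=[3,4,-] (faults so far: 2)
  step 3: ref 4 -> HIT, frames=[3,4,-] (faults so far: 2)
  step 4: ref 4 -> HIT, frames=[3,4,-] (faults so far: 2)
  step 5: ref 4 -> HIT, frames=[3,4,-] (faults so far: 2)
  step 6: ref 4 -> HIT, frames=[3,4,-] (faults so far: 2)
  step 7: ref 2 -> FAULT, frames=[3,4,2] (faults so far: 3)
  step 8: ref 3 -> HIT, frames=[3,4,2] (faults so far: 3)
  step 9: ref 4 -> HIT, frames=[3,4,2] (faults so far: 3)
  step 10: ref 1 -> FAULT, evict 3, frames=[1,4,2] (faults so far: 4)
  step 11: ref 3 -> FAULT, evict 4, frames=[1,3,2] (faults so far: 5)
  step 12: ref 1 -> HIT, frames=[1,3,2] (faults so far: 5)
  step 13: ref 5 -> FAULT, evict 2, frames=[1,3,5] (faults so far: 6)
  FIFO total faults: 6
--- LRU ---
  step 0: ref 3 -> FAULT, frames=[3,-,-] (faults so far: 1)
  step 1: ref 3 -> HIT, frames=[3,-,-] (faults so far: 1)
  step 2: ref 4 -> FAULT, frames=[3,4,-] (faults so far: 2)
  step 3: ref 4 -> HIT, frames=[3,4,-] (faults so far: 2)
  step 4: ref 4 -> HIT, frames=[3,4,-] (faults so far: 2)
  step 5: ref 4 -> HIT, frames=[3,4,-] (faults so far: 2)
  step 6: ref 4 -> HIT, frames=[3,4,-] (faults so far: 2)
  step 7: ref 2 -> FAULT, frames=[3,4,2] (faults so far: 3)
  step 8: ref 3 -> HIT, frames=[3,4,2] (faults so far: 3)
  step 9: ref 4 -> HIT, frames=[3,4,2] (faults so far: 3)
  step 10: ref 1 -> FAULT, evict 2, frames=[3,4,1] (faults so far: 4)
  step 11: ref 3 -> HIT, frames=[3,4,1] (faults so far: 4)
  step 12: ref 1 -> HIT, frames=[3,4,1] (faults so far: 4)
  step 13: ref 5 -> FAULT, evict 4, frames=[3,5,1] (faults so far: 5)
  LRU total faults: 5
--- Optimal ---
  step 0: ref 3 -> FAULT, frames=[3,-,-] (faults so far: 1)
  step 1: ref 3 -> HIT, frames=[3,-,-] (faults so far: 1)
  step 2: ref 4 -> FAULT, frames=[3,4,-] (faults so far: 2)
  step 3: ref 4 -> HIT, frames=[3,4,-] (faults so far: 2)
  step 4: ref 4 -> HIT, frames=[3,4,-] (faults so far: 2)
  step 5: ref 4 -> HIT, frames=[3,4,-] (faults so far: 2)
  step 6: ref 4 -> HIT, frames=[3,4,-] (faults so far: 2)
  step 7: ref 2 -> FAULT, frames=[3,4,2] (faults so far: 3)
  step 8: ref 3 -> HIT, frames=[3,4,2] (faults so far: 3)
  step 9: ref 4 -> HIT, frames=[3,4,2] (faults so far: 3)
  step 10: ref 1 -> FAULT, evict 2, frames=[3,4,1] (faults so far: 4)
  step 11: ref 3 -> HIT, frames=[3,4,1] (faults so far: 4)
  step 12: ref 1 -> HIT, frames=[3,4,1] (faults so far: 4)
  step 13: ref 5 -> FAULT, evict 1, frames=[3,4,5] (faults so far: 5)
  Optimal total faults: 5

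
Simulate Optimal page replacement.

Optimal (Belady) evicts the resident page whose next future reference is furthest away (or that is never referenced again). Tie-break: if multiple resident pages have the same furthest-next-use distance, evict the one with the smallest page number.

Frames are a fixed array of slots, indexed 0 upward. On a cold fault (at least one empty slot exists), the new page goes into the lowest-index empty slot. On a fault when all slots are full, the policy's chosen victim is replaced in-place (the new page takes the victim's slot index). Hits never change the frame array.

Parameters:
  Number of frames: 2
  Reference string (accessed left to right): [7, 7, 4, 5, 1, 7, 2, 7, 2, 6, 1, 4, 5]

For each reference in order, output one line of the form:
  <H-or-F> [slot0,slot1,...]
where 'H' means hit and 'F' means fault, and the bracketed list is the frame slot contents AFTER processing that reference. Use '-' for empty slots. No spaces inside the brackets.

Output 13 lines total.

F [7,-]
H [7,-]
F [7,4]
F [7,5]
F [7,1]
H [7,1]
F [7,2]
H [7,2]
H [7,2]
F [7,6]
F [7,1]
F [7,4]
F [7,5]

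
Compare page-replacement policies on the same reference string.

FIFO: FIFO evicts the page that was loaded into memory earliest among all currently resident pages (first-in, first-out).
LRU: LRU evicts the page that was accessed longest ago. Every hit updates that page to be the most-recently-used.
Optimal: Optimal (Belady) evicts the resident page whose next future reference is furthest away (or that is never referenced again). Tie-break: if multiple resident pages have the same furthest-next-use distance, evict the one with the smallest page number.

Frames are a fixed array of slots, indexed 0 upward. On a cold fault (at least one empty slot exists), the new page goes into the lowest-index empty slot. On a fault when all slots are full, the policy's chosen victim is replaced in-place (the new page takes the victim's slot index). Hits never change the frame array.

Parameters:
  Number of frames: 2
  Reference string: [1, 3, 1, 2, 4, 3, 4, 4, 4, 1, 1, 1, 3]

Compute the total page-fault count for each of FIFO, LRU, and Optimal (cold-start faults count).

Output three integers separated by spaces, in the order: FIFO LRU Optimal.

Answer: 6 7 5

Derivation:
--- FIFO ---
  step 0: ref 1 -> FAULT, frames=[1,-] (faults so far: 1)
  step 1: ref 3 -> FAULT, frames=[1,3] (faults so far: 2)
  step 2: ref 1 -> HIT, frames=[1,3] (faults so far: 2)
  step 3: ref 2 -> FAULT, evict 1, frames=[2,3] (faults so far: 3)
  step 4: ref 4 -> FAULT, evict 3, frames=[2,4] (faults so far: 4)
  step 5: ref 3 -> FAULT, evict 2, frames=[3,4] (faults so far: 5)
  step 6: ref 4 -> HIT, frames=[3,4] (faults so far: 5)
  step 7: ref 4 -> HIT, frames=[3,4] (faults so far: 5)
  step 8: ref 4 -> HIT, frames=[3,4] (faults so far: 5)
  step 9: ref 1 -> FAULT, evict 4, frames=[3,1] (faults so far: 6)
  step 10: ref 1 -> HIT, frames=[3,1] (faults so far: 6)
  step 11: ref 1 -> HIT, frames=[3,1] (faults so far: 6)
  step 12: ref 3 -> HIT, frames=[3,1] (faults so far: 6)
  FIFO total faults: 6
--- LRU ---
  step 0: ref 1 -> FAULT, frames=[1,-] (faults so far: 1)
  step 1: ref 3 -> FAULT, frames=[1,3] (faults so far: 2)
  step 2: ref 1 -> HIT, frames=[1,3] (faults so far: 2)
  step 3: ref 2 -> FAULT, evict 3, frames=[1,2] (faults so far: 3)
  step 4: ref 4 -> FAULT, evict 1, frames=[4,2] (faults so far: 4)
  step 5: ref 3 -> FAULT, evict 2, frames=[4,3] (faults so far: 5)
  step 6: ref 4 -> HIT, frames=[4,3] (faults so far: 5)
  step 7: ref 4 -> HIT, frames=[4,3] (faults so far: 5)
  step 8: ref 4 -> HIT, frames=[4,3] (faults so far: 5)
  step 9: ref 1 -> FAULT, evict 3, frames=[4,1] (faults so far: 6)
  step 10: ref 1 -> HIT, frames=[4,1] (faults so far: 6)
  step 11: ref 1 -> HIT, frames=[4,1] (faults so far: 6)
  step 12: ref 3 -> FAULT, evict 4, frames=[3,1] (faults so far: 7)
  LRU total faults: 7
--- Optimal ---
  step 0: ref 1 -> FAULT, frames=[1,-] (faults so far: 1)
  step 1: ref 3 -> FAULT, frames=[1,3] (faults so far: 2)
  step 2: ref 1 -> HIT, frames=[1,3] (faults so far: 2)
  step 3: ref 2 -> FAULT, evict 1, frames=[2,3] (faults so far: 3)
  step 4: ref 4 -> FAULT, evict 2, frames=[4,3] (faults so far: 4)
  step 5: ref 3 -> HIT, frames=[4,3] (faults so far: 4)
  step 6: ref 4 -> HIT, frames=[4,3] (faults so far: 4)
  step 7: ref 4 -> HIT, frames=[4,3] (faults so far: 4)
  step 8: ref 4 -> HIT, frames=[4,3] (faults so far: 4)
  step 9: ref 1 -> FAULT, evict 4, frames=[1,3] (faults so far: 5)
  step 10: ref 1 -> HIT, frames=[1,3] (faults so far: 5)
  step 11: ref 1 -> HIT, frames=[1,3] (faults so far: 5)
  step 12: ref 3 -> HIT, frames=[1,3] (faults so far: 5)
  Optimal total faults: 5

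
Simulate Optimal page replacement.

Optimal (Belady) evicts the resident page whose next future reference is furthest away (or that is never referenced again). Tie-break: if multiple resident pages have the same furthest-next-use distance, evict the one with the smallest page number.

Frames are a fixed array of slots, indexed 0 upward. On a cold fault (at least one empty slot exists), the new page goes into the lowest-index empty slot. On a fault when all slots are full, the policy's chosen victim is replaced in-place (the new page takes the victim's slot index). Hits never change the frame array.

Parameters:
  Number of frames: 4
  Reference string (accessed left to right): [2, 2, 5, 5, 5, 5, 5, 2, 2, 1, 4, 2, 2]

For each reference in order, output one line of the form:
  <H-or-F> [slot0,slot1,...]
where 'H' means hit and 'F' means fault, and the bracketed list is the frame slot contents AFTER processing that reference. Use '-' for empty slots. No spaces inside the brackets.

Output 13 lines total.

F [2,-,-,-]
H [2,-,-,-]
F [2,5,-,-]
H [2,5,-,-]
H [2,5,-,-]
H [2,5,-,-]
H [2,5,-,-]
H [2,5,-,-]
H [2,5,-,-]
F [2,5,1,-]
F [2,5,1,4]
H [2,5,1,4]
H [2,5,1,4]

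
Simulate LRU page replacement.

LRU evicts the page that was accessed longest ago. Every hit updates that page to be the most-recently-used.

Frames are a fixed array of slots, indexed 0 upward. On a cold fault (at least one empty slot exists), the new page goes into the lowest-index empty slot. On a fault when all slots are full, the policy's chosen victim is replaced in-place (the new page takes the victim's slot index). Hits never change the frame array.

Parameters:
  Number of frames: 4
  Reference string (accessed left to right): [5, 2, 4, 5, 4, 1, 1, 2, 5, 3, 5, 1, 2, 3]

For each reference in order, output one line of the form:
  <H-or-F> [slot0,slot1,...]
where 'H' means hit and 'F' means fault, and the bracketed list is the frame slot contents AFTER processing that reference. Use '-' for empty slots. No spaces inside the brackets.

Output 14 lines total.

F [5,-,-,-]
F [5,2,-,-]
F [5,2,4,-]
H [5,2,4,-]
H [5,2,4,-]
F [5,2,4,1]
H [5,2,4,1]
H [5,2,4,1]
H [5,2,4,1]
F [5,2,3,1]
H [5,2,3,1]
H [5,2,3,1]
H [5,2,3,1]
H [5,2,3,1]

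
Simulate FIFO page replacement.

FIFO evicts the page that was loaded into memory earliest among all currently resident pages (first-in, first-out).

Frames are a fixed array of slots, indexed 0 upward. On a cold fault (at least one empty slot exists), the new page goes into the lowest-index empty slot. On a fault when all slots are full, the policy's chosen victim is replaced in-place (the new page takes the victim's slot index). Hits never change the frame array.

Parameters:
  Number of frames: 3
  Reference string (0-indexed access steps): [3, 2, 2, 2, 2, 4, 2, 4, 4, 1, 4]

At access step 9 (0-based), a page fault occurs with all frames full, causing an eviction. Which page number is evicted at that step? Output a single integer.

Answer: 3

Derivation:
Step 0: ref 3 -> FAULT, frames=[3,-,-]
Step 1: ref 2 -> FAULT, frames=[3,2,-]
Step 2: ref 2 -> HIT, frames=[3,2,-]
Step 3: ref 2 -> HIT, frames=[3,2,-]
Step 4: ref 2 -> HIT, frames=[3,2,-]
Step 5: ref 4 -> FAULT, frames=[3,2,4]
Step 6: ref 2 -> HIT, frames=[3,2,4]
Step 7: ref 4 -> HIT, frames=[3,2,4]
Step 8: ref 4 -> HIT, frames=[3,2,4]
Step 9: ref 1 -> FAULT, evict 3, frames=[1,2,4]
At step 9: evicted page 3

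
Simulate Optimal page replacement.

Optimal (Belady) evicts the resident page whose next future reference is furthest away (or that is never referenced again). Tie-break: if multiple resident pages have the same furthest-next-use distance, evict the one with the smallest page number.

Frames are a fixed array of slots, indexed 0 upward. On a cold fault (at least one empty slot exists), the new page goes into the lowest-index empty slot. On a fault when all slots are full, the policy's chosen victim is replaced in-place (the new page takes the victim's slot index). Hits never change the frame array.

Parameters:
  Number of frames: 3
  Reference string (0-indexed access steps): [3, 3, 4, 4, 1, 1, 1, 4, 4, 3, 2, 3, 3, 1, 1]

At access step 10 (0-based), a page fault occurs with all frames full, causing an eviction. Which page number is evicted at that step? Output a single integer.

Step 0: ref 3 -> FAULT, frames=[3,-,-]
Step 1: ref 3 -> HIT, frames=[3,-,-]
Step 2: ref 4 -> FAULT, frames=[3,4,-]
Step 3: ref 4 -> HIT, frames=[3,4,-]
Step 4: ref 1 -> FAULT, frames=[3,4,1]
Step 5: ref 1 -> HIT, frames=[3,4,1]
Step 6: ref 1 -> HIT, frames=[3,4,1]
Step 7: ref 4 -> HIT, frames=[3,4,1]
Step 8: ref 4 -> HIT, frames=[3,4,1]
Step 9: ref 3 -> HIT, frames=[3,4,1]
Step 10: ref 2 -> FAULT, evict 4, frames=[3,2,1]
At step 10: evicted page 4

Answer: 4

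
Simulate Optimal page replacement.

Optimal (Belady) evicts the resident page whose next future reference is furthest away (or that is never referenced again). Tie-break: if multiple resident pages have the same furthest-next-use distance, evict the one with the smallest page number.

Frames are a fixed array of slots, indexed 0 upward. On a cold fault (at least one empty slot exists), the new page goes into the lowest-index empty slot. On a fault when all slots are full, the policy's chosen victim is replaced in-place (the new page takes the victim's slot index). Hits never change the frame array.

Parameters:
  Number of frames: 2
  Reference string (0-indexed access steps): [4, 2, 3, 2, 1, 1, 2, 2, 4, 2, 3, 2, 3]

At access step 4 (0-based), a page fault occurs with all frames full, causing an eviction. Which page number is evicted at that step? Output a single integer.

Step 0: ref 4 -> FAULT, frames=[4,-]
Step 1: ref 2 -> FAULT, frames=[4,2]
Step 2: ref 3 -> FAULT, evict 4, frames=[3,2]
Step 3: ref 2 -> HIT, frames=[3,2]
Step 4: ref 1 -> FAULT, evict 3, frames=[1,2]
At step 4: evicted page 3

Answer: 3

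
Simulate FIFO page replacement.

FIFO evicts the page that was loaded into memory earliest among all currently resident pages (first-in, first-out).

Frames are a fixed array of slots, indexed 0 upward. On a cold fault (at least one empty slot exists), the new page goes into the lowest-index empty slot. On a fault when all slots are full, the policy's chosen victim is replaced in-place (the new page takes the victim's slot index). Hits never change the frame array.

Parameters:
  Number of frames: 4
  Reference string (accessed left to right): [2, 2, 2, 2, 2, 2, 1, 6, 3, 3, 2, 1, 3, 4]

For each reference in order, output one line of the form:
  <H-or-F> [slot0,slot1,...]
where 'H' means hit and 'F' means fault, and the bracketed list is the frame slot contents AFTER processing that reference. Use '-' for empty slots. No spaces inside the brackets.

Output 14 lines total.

F [2,-,-,-]
H [2,-,-,-]
H [2,-,-,-]
H [2,-,-,-]
H [2,-,-,-]
H [2,-,-,-]
F [2,1,-,-]
F [2,1,6,-]
F [2,1,6,3]
H [2,1,6,3]
H [2,1,6,3]
H [2,1,6,3]
H [2,1,6,3]
F [4,1,6,3]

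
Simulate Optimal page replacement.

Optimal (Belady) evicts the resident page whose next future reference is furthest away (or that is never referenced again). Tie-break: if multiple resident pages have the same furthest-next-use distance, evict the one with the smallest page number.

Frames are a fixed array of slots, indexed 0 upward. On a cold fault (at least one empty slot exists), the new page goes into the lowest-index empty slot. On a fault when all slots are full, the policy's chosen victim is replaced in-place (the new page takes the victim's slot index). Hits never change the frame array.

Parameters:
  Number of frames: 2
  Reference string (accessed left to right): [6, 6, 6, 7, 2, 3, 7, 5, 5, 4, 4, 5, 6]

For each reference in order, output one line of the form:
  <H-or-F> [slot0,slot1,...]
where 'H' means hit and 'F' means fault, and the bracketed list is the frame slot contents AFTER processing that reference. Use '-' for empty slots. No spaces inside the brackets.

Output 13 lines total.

F [6,-]
H [6,-]
H [6,-]
F [6,7]
F [2,7]
F [3,7]
H [3,7]
F [5,7]
H [5,7]
F [5,4]
H [5,4]
H [5,4]
F [5,6]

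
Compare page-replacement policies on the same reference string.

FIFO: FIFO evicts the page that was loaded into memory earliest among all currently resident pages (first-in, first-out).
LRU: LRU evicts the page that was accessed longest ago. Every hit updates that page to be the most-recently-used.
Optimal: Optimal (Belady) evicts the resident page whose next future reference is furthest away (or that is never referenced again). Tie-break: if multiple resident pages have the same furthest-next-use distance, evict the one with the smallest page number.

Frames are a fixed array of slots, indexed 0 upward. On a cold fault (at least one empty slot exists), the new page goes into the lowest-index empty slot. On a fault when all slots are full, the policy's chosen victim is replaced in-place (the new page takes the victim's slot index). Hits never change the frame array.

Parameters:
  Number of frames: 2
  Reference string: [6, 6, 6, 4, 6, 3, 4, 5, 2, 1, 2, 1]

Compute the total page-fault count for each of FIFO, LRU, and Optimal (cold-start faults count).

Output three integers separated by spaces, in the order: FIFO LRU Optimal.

Answer: 6 7 6

Derivation:
--- FIFO ---
  step 0: ref 6 -> FAULT, frames=[6,-] (faults so far: 1)
  step 1: ref 6 -> HIT, frames=[6,-] (faults so far: 1)
  step 2: ref 6 -> HIT, frames=[6,-] (faults so far: 1)
  step 3: ref 4 -> FAULT, frames=[6,4] (faults so far: 2)
  step 4: ref 6 -> HIT, frames=[6,4] (faults so far: 2)
  step 5: ref 3 -> FAULT, evict 6, frames=[3,4] (faults so far: 3)
  step 6: ref 4 -> HIT, frames=[3,4] (faults so far: 3)
  step 7: ref 5 -> FAULT, evict 4, frames=[3,5] (faults so far: 4)
  step 8: ref 2 -> FAULT, evict 3, frames=[2,5] (faults so far: 5)
  step 9: ref 1 -> FAULT, evict 5, frames=[2,1] (faults so far: 6)
  step 10: ref 2 -> HIT, frames=[2,1] (faults so far: 6)
  step 11: ref 1 -> HIT, frames=[2,1] (faults so far: 6)
  FIFO total faults: 6
--- LRU ---
  step 0: ref 6 -> FAULT, frames=[6,-] (faults so far: 1)
  step 1: ref 6 -> HIT, frames=[6,-] (faults so far: 1)
  step 2: ref 6 -> HIT, frames=[6,-] (faults so far: 1)
  step 3: ref 4 -> FAULT, frames=[6,4] (faults so far: 2)
  step 4: ref 6 -> HIT, frames=[6,4] (faults so far: 2)
  step 5: ref 3 -> FAULT, evict 4, frames=[6,3] (faults so far: 3)
  step 6: ref 4 -> FAULT, evict 6, frames=[4,3] (faults so far: 4)
  step 7: ref 5 -> FAULT, evict 3, frames=[4,5] (faults so far: 5)
  step 8: ref 2 -> FAULT, evict 4, frames=[2,5] (faults so far: 6)
  step 9: ref 1 -> FAULT, evict 5, frames=[2,1] (faults so far: 7)
  step 10: ref 2 -> HIT, frames=[2,1] (faults so far: 7)
  step 11: ref 1 -> HIT, frames=[2,1] (faults so far: 7)
  LRU total faults: 7
--- Optimal ---
  step 0: ref 6 -> FAULT, frames=[6,-] (faults so far: 1)
  step 1: ref 6 -> HIT, frames=[6,-] (faults so far: 1)
  step 2: ref 6 -> HIT, frames=[6,-] (faults so far: 1)
  step 3: ref 4 -> FAULT, frames=[6,4] (faults so far: 2)
  step 4: ref 6 -> HIT, frames=[6,4] (faults so far: 2)
  step 5: ref 3 -> FAULT, evict 6, frames=[3,4] (faults so far: 3)
  step 6: ref 4 -> HIT, frames=[3,4] (faults so far: 3)
  step 7: ref 5 -> FAULT, evict 3, frames=[5,4] (faults so far: 4)
  step 8: ref 2 -> FAULT, evict 4, frames=[5,2] (faults so far: 5)
  step 9: ref 1 -> FAULT, evict 5, frames=[1,2] (faults so far: 6)
  step 10: ref 2 -> HIT, frames=[1,2] (faults so far: 6)
  step 11: ref 1 -> HIT, frames=[1,2] (faults so far: 6)
  Optimal total faults: 6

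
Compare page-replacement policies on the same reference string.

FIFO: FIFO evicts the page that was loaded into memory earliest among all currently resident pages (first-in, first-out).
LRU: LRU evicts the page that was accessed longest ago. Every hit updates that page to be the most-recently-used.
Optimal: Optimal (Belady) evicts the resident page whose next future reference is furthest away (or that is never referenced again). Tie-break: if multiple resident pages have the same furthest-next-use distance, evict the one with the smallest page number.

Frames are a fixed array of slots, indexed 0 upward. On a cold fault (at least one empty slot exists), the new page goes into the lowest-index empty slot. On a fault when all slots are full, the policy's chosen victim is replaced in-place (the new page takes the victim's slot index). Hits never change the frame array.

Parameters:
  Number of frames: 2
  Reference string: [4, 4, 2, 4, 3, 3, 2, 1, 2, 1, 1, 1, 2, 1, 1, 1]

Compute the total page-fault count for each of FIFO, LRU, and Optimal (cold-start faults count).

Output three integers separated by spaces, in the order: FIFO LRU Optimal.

--- FIFO ---
  step 0: ref 4 -> FAULT, frames=[4,-] (faults so far: 1)
  step 1: ref 4 -> HIT, frames=[4,-] (faults so far: 1)
  step 2: ref 2 -> FAULT, frames=[4,2] (faults so far: 2)
  step 3: ref 4 -> HIT, frames=[4,2] (faults so far: 2)
  step 4: ref 3 -> FAULT, evict 4, frames=[3,2] (faults so far: 3)
  step 5: ref 3 -> HIT, frames=[3,2] (faults so far: 3)
  step 6: ref 2 -> HIT, frames=[3,2] (faults so far: 3)
  step 7: ref 1 -> FAULT, evict 2, frames=[3,1] (faults so far: 4)
  step 8: ref 2 -> FAULT, evict 3, frames=[2,1] (faults so far: 5)
  step 9: ref 1 -> HIT, frames=[2,1] (faults so far: 5)
  step 10: ref 1 -> HIT, frames=[2,1] (faults so far: 5)
  step 11: ref 1 -> HIT, frames=[2,1] (faults so far: 5)
  step 12: ref 2 -> HIT, frames=[2,1] (faults so far: 5)
  step 13: ref 1 -> HIT, frames=[2,1] (faults so far: 5)
  step 14: ref 1 -> HIT, frames=[2,1] (faults so far: 5)
  step 15: ref 1 -> HIT, frames=[2,1] (faults so far: 5)
  FIFO total faults: 5
--- LRU ---
  step 0: ref 4 -> FAULT, frames=[4,-] (faults so far: 1)
  step 1: ref 4 -> HIT, frames=[4,-] (faults so far: 1)
  step 2: ref 2 -> FAULT, frames=[4,2] (faults so far: 2)
  step 3: ref 4 -> HIT, frames=[4,2] (faults so far: 2)
  step 4: ref 3 -> FAULT, evict 2, frames=[4,3] (faults so far: 3)
  step 5: ref 3 -> HIT, frames=[4,3] (faults so far: 3)
  step 6: ref 2 -> FAULT, evict 4, frames=[2,3] (faults so far: 4)
  step 7: ref 1 -> FAULT, evict 3, frames=[2,1] (faults so far: 5)
  step 8: ref 2 -> HIT, frames=[2,1] (faults so far: 5)
  step 9: ref 1 -> HIT, frames=[2,1] (faults so far: 5)
  step 10: ref 1 -> HIT, frames=[2,1] (faults so far: 5)
  step 11: ref 1 -> HIT, frames=[2,1] (faults so far: 5)
  step 12: ref 2 -> HIT, frames=[2,1] (faults so far: 5)
  step 13: ref 1 -> HIT, frames=[2,1] (faults so far: 5)
  step 14: ref 1 -> HIT, frames=[2,1] (faults so far: 5)
  step 15: ref 1 -> HIT, frames=[2,1] (faults so far: 5)
  LRU total faults: 5
--- Optimal ---
  step 0: ref 4 -> FAULT, frames=[4,-] (faults so far: 1)
  step 1: ref 4 -> HIT, frames=[4,-] (faults so far: 1)
  step 2: ref 2 -> FAULT, frames=[4,2] (faults so far: 2)
  step 3: ref 4 -> HIT, frames=[4,2] (faults so far: 2)
  step 4: ref 3 -> FAULT, evict 4, frames=[3,2] (faults so far: 3)
  step 5: ref 3 -> HIT, frames=[3,2] (faults so far: 3)
  step 6: ref 2 -> HIT, frames=[3,2] (faults so far: 3)
  step 7: ref 1 -> FAULT, evict 3, frames=[1,2] (faults so far: 4)
  step 8: ref 2 -> HIT, frames=[1,2] (faults so far: 4)
  step 9: ref 1 -> HIT, frames=[1,2] (faults so far: 4)
  step 10: ref 1 -> HIT, frames=[1,2] (faults so far: 4)
  step 11: ref 1 -> HIT, frames=[1,2] (faults so far: 4)
  step 12: ref 2 -> HIT, frames=[1,2] (faults so far: 4)
  step 13: ref 1 -> HIT, frames=[1,2] (faults so far: 4)
  step 14: ref 1 -> HIT, frames=[1,2] (faults so far: 4)
  step 15: ref 1 -> HIT, frames=[1,2] (faults so far: 4)
  Optimal total faults: 4

Answer: 5 5 4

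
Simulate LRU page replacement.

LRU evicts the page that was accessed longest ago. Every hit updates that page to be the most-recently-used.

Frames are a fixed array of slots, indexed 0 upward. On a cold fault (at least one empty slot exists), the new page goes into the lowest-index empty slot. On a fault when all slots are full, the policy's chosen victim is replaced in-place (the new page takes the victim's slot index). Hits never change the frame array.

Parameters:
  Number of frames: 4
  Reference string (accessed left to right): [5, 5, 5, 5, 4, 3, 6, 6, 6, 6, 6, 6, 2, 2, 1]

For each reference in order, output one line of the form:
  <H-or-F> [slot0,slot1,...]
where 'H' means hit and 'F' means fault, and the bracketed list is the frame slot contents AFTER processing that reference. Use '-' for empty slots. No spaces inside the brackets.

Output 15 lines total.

F [5,-,-,-]
H [5,-,-,-]
H [5,-,-,-]
H [5,-,-,-]
F [5,4,-,-]
F [5,4,3,-]
F [5,4,3,6]
H [5,4,3,6]
H [5,4,3,6]
H [5,4,3,6]
H [5,4,3,6]
H [5,4,3,6]
F [2,4,3,6]
H [2,4,3,6]
F [2,1,3,6]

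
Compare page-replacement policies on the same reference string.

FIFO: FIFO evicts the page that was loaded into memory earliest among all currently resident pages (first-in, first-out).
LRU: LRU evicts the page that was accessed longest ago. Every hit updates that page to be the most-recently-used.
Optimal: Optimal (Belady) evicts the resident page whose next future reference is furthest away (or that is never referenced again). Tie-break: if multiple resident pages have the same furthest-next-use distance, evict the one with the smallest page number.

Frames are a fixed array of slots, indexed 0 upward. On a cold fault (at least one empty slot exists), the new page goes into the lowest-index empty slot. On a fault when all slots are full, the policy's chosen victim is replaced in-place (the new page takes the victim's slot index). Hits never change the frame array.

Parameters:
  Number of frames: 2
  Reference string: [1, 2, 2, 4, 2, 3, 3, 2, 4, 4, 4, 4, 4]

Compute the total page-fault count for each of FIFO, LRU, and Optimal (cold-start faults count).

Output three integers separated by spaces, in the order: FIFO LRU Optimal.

--- FIFO ---
  step 0: ref 1 -> FAULT, frames=[1,-] (faults so far: 1)
  step 1: ref 2 -> FAULT, frames=[1,2] (faults so far: 2)
  step 2: ref 2 -> HIT, frames=[1,2] (faults so far: 2)
  step 3: ref 4 -> FAULT, evict 1, frames=[4,2] (faults so far: 3)
  step 4: ref 2 -> HIT, frames=[4,2] (faults so far: 3)
  step 5: ref 3 -> FAULT, evict 2, frames=[4,3] (faults so far: 4)
  step 6: ref 3 -> HIT, frames=[4,3] (faults so far: 4)
  step 7: ref 2 -> FAULT, evict 4, frames=[2,3] (faults so far: 5)
  step 8: ref 4 -> FAULT, evict 3, frames=[2,4] (faults so far: 6)
  step 9: ref 4 -> HIT, frames=[2,4] (faults so far: 6)
  step 10: ref 4 -> HIT, frames=[2,4] (faults so far: 6)
  step 11: ref 4 -> HIT, frames=[2,4] (faults so far: 6)
  step 12: ref 4 -> HIT, frames=[2,4] (faults so far: 6)
  FIFO total faults: 6
--- LRU ---
  step 0: ref 1 -> FAULT, frames=[1,-] (faults so far: 1)
  step 1: ref 2 -> FAULT, frames=[1,2] (faults so far: 2)
  step 2: ref 2 -> HIT, frames=[1,2] (faults so far: 2)
  step 3: ref 4 -> FAULT, evict 1, frames=[4,2] (faults so far: 3)
  step 4: ref 2 -> HIT, frames=[4,2] (faults so far: 3)
  step 5: ref 3 -> FAULT, evict 4, frames=[3,2] (faults so far: 4)
  step 6: ref 3 -> HIT, frames=[3,2] (faults so far: 4)
  step 7: ref 2 -> HIT, frames=[3,2] (faults so far: 4)
  step 8: ref 4 -> FAULT, evict 3, frames=[4,2] (faults so far: 5)
  step 9: ref 4 -> HIT, frames=[4,2] (faults so far: 5)
  step 10: ref 4 -> HIT, frames=[4,2] (faults so far: 5)
  step 11: ref 4 -> HIT, frames=[4,2] (faults so far: 5)
  step 12: ref 4 -> HIT, frames=[4,2] (faults so far: 5)
  LRU total faults: 5
--- Optimal ---
  step 0: ref 1 -> FAULT, frames=[1,-] (faults so far: 1)
  step 1: ref 2 -> FAULT, frames=[1,2] (faults so far: 2)
  step 2: ref 2 -> HIT, frames=[1,2] (faults so far: 2)
  step 3: ref 4 -> FAULT, evict 1, frames=[4,2] (faults so far: 3)
  step 4: ref 2 -> HIT, frames=[4,2] (faults so far: 3)
  step 5: ref 3 -> FAULT, evict 4, frames=[3,2] (faults so far: 4)
  step 6: ref 3 -> HIT, frames=[3,2] (faults so far: 4)
  step 7: ref 2 -> HIT, frames=[3,2] (faults so far: 4)
  step 8: ref 4 -> FAULT, evict 2, frames=[3,4] (faults so far: 5)
  step 9: ref 4 -> HIT, frames=[3,4] (faults so far: 5)
  step 10: ref 4 -> HIT, frames=[3,4] (faults so far: 5)
  step 11: ref 4 -> HIT, frames=[3,4] (faults so far: 5)
  step 12: ref 4 -> HIT, frames=[3,4] (faults so far: 5)
  Optimal total faults: 5

Answer: 6 5 5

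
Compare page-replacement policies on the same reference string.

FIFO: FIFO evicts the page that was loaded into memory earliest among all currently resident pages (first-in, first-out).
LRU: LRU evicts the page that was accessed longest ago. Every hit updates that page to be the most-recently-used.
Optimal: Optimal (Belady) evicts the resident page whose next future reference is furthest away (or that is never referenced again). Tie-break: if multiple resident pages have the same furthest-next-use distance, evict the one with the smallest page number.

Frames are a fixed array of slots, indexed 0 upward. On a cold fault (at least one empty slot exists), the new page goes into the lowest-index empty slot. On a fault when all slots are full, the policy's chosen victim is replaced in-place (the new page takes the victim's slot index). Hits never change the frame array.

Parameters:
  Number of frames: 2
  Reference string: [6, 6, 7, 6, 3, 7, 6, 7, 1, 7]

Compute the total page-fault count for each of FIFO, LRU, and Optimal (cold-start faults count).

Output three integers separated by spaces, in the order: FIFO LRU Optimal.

Answer: 6 6 5

Derivation:
--- FIFO ---
  step 0: ref 6 -> FAULT, frames=[6,-] (faults so far: 1)
  step 1: ref 6 -> HIT, frames=[6,-] (faults so far: 1)
  step 2: ref 7 -> FAULT, frames=[6,7] (faults so far: 2)
  step 3: ref 6 -> HIT, frames=[6,7] (faults so far: 2)
  step 4: ref 3 -> FAULT, evict 6, frames=[3,7] (faults so far: 3)
  step 5: ref 7 -> HIT, frames=[3,7] (faults so far: 3)
  step 6: ref 6 -> FAULT, evict 7, frames=[3,6] (faults so far: 4)
  step 7: ref 7 -> FAULT, evict 3, frames=[7,6] (faults so far: 5)
  step 8: ref 1 -> FAULT, evict 6, frames=[7,1] (faults so far: 6)
  step 9: ref 7 -> HIT, frames=[7,1] (faults so far: 6)
  FIFO total faults: 6
--- LRU ---
  step 0: ref 6 -> FAULT, frames=[6,-] (faults so far: 1)
  step 1: ref 6 -> HIT, frames=[6,-] (faults so far: 1)
  step 2: ref 7 -> FAULT, frames=[6,7] (faults so far: 2)
  step 3: ref 6 -> HIT, frames=[6,7] (faults so far: 2)
  step 4: ref 3 -> FAULT, evict 7, frames=[6,3] (faults so far: 3)
  step 5: ref 7 -> FAULT, evict 6, frames=[7,3] (faults so far: 4)
  step 6: ref 6 -> FAULT, evict 3, frames=[7,6] (faults so far: 5)
  step 7: ref 7 -> HIT, frames=[7,6] (faults so far: 5)
  step 8: ref 1 -> FAULT, evict 6, frames=[7,1] (faults so far: 6)
  step 9: ref 7 -> HIT, frames=[7,1] (faults so far: 6)
  LRU total faults: 6
--- Optimal ---
  step 0: ref 6 -> FAULT, frames=[6,-] (faults so far: 1)
  step 1: ref 6 -> HIT, frames=[6,-] (faults so far: 1)
  step 2: ref 7 -> FAULT, frames=[6,7] (faults so far: 2)
  step 3: ref 6 -> HIT, frames=[6,7] (faults so far: 2)
  step 4: ref 3 -> FAULT, evict 6, frames=[3,7] (faults so far: 3)
  step 5: ref 7 -> HIT, frames=[3,7] (faults so far: 3)
  step 6: ref 6 -> FAULT, evict 3, frames=[6,7] (faults so far: 4)
  step 7: ref 7 -> HIT, frames=[6,7] (faults so far: 4)
  step 8: ref 1 -> FAULT, evict 6, frames=[1,7] (faults so far: 5)
  step 9: ref 7 -> HIT, frames=[1,7] (faults so far: 5)
  Optimal total faults: 5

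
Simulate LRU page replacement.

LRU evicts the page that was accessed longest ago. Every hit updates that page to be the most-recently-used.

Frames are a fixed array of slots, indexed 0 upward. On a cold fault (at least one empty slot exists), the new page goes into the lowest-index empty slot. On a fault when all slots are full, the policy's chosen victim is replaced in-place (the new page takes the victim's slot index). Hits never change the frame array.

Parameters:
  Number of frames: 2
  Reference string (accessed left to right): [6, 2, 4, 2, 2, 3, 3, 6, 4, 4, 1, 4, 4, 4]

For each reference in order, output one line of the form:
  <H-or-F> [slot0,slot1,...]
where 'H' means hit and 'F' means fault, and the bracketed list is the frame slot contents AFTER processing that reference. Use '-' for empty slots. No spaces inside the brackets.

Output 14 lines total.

F [6,-]
F [6,2]
F [4,2]
H [4,2]
H [4,2]
F [3,2]
H [3,2]
F [3,6]
F [4,6]
H [4,6]
F [4,1]
H [4,1]
H [4,1]
H [4,1]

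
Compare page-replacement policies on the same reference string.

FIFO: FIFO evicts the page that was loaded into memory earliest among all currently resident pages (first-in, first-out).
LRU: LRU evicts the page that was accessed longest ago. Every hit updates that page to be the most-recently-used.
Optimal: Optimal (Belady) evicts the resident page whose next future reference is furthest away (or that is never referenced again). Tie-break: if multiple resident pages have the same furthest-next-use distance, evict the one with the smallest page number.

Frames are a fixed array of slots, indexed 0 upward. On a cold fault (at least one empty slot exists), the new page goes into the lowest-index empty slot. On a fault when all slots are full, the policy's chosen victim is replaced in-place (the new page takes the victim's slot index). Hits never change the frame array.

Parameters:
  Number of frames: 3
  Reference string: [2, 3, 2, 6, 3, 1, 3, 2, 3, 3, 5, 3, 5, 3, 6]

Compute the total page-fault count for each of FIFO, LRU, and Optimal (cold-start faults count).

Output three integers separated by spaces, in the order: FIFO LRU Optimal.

Answer: 8 7 6

Derivation:
--- FIFO ---
  step 0: ref 2 -> FAULT, frames=[2,-,-] (faults so far: 1)
  step 1: ref 3 -> FAULT, frames=[2,3,-] (faults so far: 2)
  step 2: ref 2 -> HIT, frames=[2,3,-] (faults so far: 2)
  step 3: ref 6 -> FAULT, frames=[2,3,6] (faults so far: 3)
  step 4: ref 3 -> HIT, frames=[2,3,6] (faults so far: 3)
  step 5: ref 1 -> FAULT, evict 2, frames=[1,3,6] (faults so far: 4)
  step 6: ref 3 -> HIT, frames=[1,3,6] (faults so far: 4)
  step 7: ref 2 -> FAULT, evict 3, frames=[1,2,6] (faults so far: 5)
  step 8: ref 3 -> FAULT, evict 6, frames=[1,2,3] (faults so far: 6)
  step 9: ref 3 -> HIT, frames=[1,2,3] (faults so far: 6)
  step 10: ref 5 -> FAULT, evict 1, frames=[5,2,3] (faults so far: 7)
  step 11: ref 3 -> HIT, frames=[5,2,3] (faults so far: 7)
  step 12: ref 5 -> HIT, frames=[5,2,3] (faults so far: 7)
  step 13: ref 3 -> HIT, frames=[5,2,3] (faults so far: 7)
  step 14: ref 6 -> FAULT, evict 2, frames=[5,6,3] (faults so far: 8)
  FIFO total faults: 8
--- LRU ---
  step 0: ref 2 -> FAULT, frames=[2,-,-] (faults so far: 1)
  step 1: ref 3 -> FAULT, frames=[2,3,-] (faults so far: 2)
  step 2: ref 2 -> HIT, frames=[2,3,-] (faults so far: 2)
  step 3: ref 6 -> FAULT, frames=[2,3,6] (faults so far: 3)
  step 4: ref 3 -> HIT, frames=[2,3,6] (faults so far: 3)
  step 5: ref 1 -> FAULT, evict 2, frames=[1,3,6] (faults so far: 4)
  step 6: ref 3 -> HIT, frames=[1,3,6] (faults so far: 4)
  step 7: ref 2 -> FAULT, evict 6, frames=[1,3,2] (faults so far: 5)
  step 8: ref 3 -> HIT, frames=[1,3,2] (faults so far: 5)
  step 9: ref 3 -> HIT, frames=[1,3,2] (faults so far: 5)
  step 10: ref 5 -> FAULT, evict 1, frames=[5,3,2] (faults so far: 6)
  step 11: ref 3 -> HIT, frames=[5,3,2] (faults so far: 6)
  step 12: ref 5 -> HIT, frames=[5,3,2] (faults so far: 6)
  step 13: ref 3 -> HIT, frames=[5,3,2] (faults so far: 6)
  step 14: ref 6 -> FAULT, evict 2, frames=[5,3,6] (faults so far: 7)
  LRU total faults: 7
--- Optimal ---
  step 0: ref 2 -> FAULT, frames=[2,-,-] (faults so far: 1)
  step 1: ref 3 -> FAULT, frames=[2,3,-] (faults so far: 2)
  step 2: ref 2 -> HIT, frames=[2,3,-] (faults so far: 2)
  step 3: ref 6 -> FAULT, frames=[2,3,6] (faults so far: 3)
  step 4: ref 3 -> HIT, frames=[2,3,6] (faults so far: 3)
  step 5: ref 1 -> FAULT, evict 6, frames=[2,3,1] (faults so far: 4)
  step 6: ref 3 -> HIT, frames=[2,3,1] (faults so far: 4)
  step 7: ref 2 -> HIT, frames=[2,3,1] (faults so far: 4)
  step 8: ref 3 -> HIT, frames=[2,3,1] (faults so far: 4)
  step 9: ref 3 -> HIT, frames=[2,3,1] (faults so far: 4)
  step 10: ref 5 -> FAULT, evict 1, frames=[2,3,5] (faults so far: 5)
  step 11: ref 3 -> HIT, frames=[2,3,5] (faults so far: 5)
  step 12: ref 5 -> HIT, frames=[2,3,5] (faults so far: 5)
  step 13: ref 3 -> HIT, frames=[2,3,5] (faults so far: 5)
  step 14: ref 6 -> FAULT, evict 2, frames=[6,3,5] (faults so far: 6)
  Optimal total faults: 6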